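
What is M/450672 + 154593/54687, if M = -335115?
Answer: 5704922499/2738433296 ≈ 2.0833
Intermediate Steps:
M/450672 + 154593/54687 = -335115/450672 + 154593/54687 = -335115*1/450672 + 154593*(1/54687) = -111705/150224 + 51531/18229 = 5704922499/2738433296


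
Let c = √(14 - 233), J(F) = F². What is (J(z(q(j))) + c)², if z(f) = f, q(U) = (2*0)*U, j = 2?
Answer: -219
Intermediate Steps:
q(U) = 0 (q(U) = 0*U = 0)
c = I*√219 (c = √(-219) = I*√219 ≈ 14.799*I)
(J(z(q(j))) + c)² = (0² + I*√219)² = (0 + I*√219)² = (I*√219)² = -219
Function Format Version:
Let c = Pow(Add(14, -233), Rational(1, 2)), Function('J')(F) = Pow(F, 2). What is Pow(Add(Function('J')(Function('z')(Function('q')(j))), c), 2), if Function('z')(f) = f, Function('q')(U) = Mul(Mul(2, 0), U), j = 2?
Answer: -219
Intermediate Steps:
Function('q')(U) = 0 (Function('q')(U) = Mul(0, U) = 0)
c = Mul(I, Pow(219, Rational(1, 2))) (c = Pow(-219, Rational(1, 2)) = Mul(I, Pow(219, Rational(1, 2))) ≈ Mul(14.799, I))
Pow(Add(Function('J')(Function('z')(Function('q')(j))), c), 2) = Pow(Add(Pow(0, 2), Mul(I, Pow(219, Rational(1, 2)))), 2) = Pow(Add(0, Mul(I, Pow(219, Rational(1, 2)))), 2) = Pow(Mul(I, Pow(219, Rational(1, 2))), 2) = -219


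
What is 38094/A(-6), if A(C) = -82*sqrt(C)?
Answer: 6349*I*sqrt(6)/82 ≈ 189.66*I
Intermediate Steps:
38094/A(-6) = 38094/((-82*I*sqrt(6))) = 38094*(I*sqrt(6)/492) = 6349*I*sqrt(6)/82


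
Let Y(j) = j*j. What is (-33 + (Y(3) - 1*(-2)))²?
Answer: 484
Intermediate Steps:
Y(j) = j²
(-33 + (Y(3) - 1*(-2)))² = (-33 + (3² - 1*(-2)))² = (-33 + (9 + 2))² = (-33 + 11)² = (-22)² = 484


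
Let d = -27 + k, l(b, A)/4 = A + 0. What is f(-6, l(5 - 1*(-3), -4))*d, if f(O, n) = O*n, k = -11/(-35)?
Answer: -89664/35 ≈ -2561.8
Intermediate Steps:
l(b, A) = 4*A (l(b, A) = 4*(A + 0) = 4*A)
k = 11/35 (k = -11*(-1/35) = 11/35 ≈ 0.31429)
d = -934/35 (d = -27 + 11/35 = -934/35 ≈ -26.686)
f(-6, l(5 - 1*(-3), -4))*d = -24*(-4)*(-934/35) = -6*(-16)*(-934/35) = 96*(-934/35) = -89664/35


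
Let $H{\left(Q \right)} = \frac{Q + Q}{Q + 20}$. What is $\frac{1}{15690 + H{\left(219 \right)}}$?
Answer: $\frac{239}{3750348} \approx 6.3727 \cdot 10^{-5}$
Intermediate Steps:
$H{\left(Q \right)} = \frac{2 Q}{20 + Q}$
$\frac{1}{15690 + H{\left(219 \right)}} = \frac{1}{15690 + 2 \cdot 219 \frac{1}{20 + 219}} = \frac{1}{15690 + 2 \cdot 219 \cdot \frac{1}{239}} = \frac{1}{15690 + \frac{438}{239}} = \frac{1}{\frac{3750348}{239}} = \frac{239}{3750348}$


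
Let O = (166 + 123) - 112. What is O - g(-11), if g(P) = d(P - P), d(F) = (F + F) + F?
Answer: 177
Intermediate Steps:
d(F) = 3*F (d(F) = 2*F + F = 3*F)
O = 177 (O = 289 - 112 = 177)
g(P) = 0 (g(P) = 3*(P - P) = 3*0 = 0)
O - g(-11) = 177 - 1*0 = 177 + 0 = 177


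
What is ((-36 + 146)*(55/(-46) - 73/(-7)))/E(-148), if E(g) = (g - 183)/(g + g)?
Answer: 48400440/53291 ≈ 908.23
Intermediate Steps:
E(g) = (-183 + g)/(2*g) (E(g) = (-183 + g)/((2*g)) = (-183 + g)*(1/(2*g)) = (-183 + g)/(2*g))
((-36 + 146)*(55/(-46) - 73/(-7)))/E(-148) = ((-36 + 146)*(55/(-46) - 73/(-7)))/(((½)*(-183 - 148)/(-148))) = (110*(55*(-1/46) - 73*(-⅐)))/(((½)*(-1/148)*(-331))) = (110*(-55/46 + 73/7))/(331/296) = (110*(2973/322))*(296/331) = (163515/161)*(296/331) = 48400440/53291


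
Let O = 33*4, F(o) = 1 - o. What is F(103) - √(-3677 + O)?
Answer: -102 - I*√3545 ≈ -102.0 - 59.54*I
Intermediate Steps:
O = 132
F(103) - √(-3677 + O) = (1 - 1*103) - √(-3677 + 132) = (1 - 103) - √(-3545) = -102 - I*√3545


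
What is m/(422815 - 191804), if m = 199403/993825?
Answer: 199403/229584507075 ≈ 8.6854e-7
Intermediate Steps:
m = 199403/993825 (m = 199403*(1/993825) = 199403/993825 ≈ 0.20064)
m/(422815 - 191804) = 199403/(993825*(422815 - 191804)) = (199403/993825)/231011 = (199403/993825)*(1/231011) = 199403/229584507075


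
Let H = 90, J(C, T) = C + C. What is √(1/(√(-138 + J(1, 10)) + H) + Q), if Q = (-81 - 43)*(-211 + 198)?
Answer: √(1612 + 1/(90 + 2*I*√34)) ≈ 40.15 - 0.e-5*I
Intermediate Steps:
J(C, T) = 2*C
Q = 1612 (Q = -124*(-13) = 1612)
√(1/(√(-138 + J(1, 10)) + H) + Q) = √(1/(√(-138 + 2*1) + 90) + 1612) = √(1/(√(-138 + 2) + 90) + 1612) = √(1/(√(-136) + 90) + 1612) = √(1/(2*I*√34 + 90) + 1612) = √(1/(90 + 2*I*√34) + 1612) = √(1612 + 1/(90 + 2*I*√34))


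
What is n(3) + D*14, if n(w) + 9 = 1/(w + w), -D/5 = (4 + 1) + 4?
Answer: -3833/6 ≈ -638.83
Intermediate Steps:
D = -45 (D = -5*((4 + 1) + 4) = -5*(5 + 4) = -5*9 = -45)
n(w) = -9 + 1/(2*w) (n(w) = -9 + 1/(w + w) = -9 + 1/(2*w))
n(3) + D*14 = (-9 + (1/2)/3) - 45*14 = (-9 + (1/2)*(1/3)) - 630 = (-9 + 1/6) - 630 = -53/6 - 630 = -3833/6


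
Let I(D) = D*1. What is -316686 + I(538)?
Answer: -316148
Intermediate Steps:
I(D) = D
-316686 + I(538) = -316686 + 538 = -316148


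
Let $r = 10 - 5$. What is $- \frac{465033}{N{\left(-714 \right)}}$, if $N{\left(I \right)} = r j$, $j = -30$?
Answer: $\frac{155011}{50} \approx 3100.2$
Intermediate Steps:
$r = 5$
$N{\left(I \right)} = -150$ ($N{\left(I \right)} = 5 \left(-30\right) = -150$)
$- \frac{465033}{N{\left(-714 \right)}} = - \frac{465033}{-150} = \left(-465033\right) \left(- \frac{1}{150}\right) = \frac{155011}{50}$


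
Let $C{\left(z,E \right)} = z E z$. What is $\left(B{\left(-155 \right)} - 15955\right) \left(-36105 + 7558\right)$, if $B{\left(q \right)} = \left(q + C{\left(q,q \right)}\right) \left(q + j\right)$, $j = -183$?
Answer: $-35932285463195$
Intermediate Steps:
$C{\left(z,E \right)} = E z^{2}$ ($C{\left(z,E \right)} = E z z = E z^{2}$)
$B{\left(q \right)} = \left(-183 + q\right) \left(q + q^{3}\right)$ ($B{\left(q \right)} = \left(q + q q^{2}\right) \left(q - 183\right) = \left(q + q^{3}\right) \left(-183 + q\right) = \left(-183 + q\right) \left(q + q^{3}\right)$)
$\left(B{\left(-155 \right)} - 15955\right) \left(-36105 + 7558\right) = \left(- 155 \left(-183 - 155 + \left(-155\right)^{3} - 183 \left(-155\right)^{2}\right) - 15955\right) \left(-36105 + 7558\right) = \left(- 155 \left(-183 - 155 - 3723875 - 4396575\right) - 15955\right) \left(-28547\right) = \left(\left(-155\right) \left(-8120788\right) - 15955\right) \left(-28547\right) = \left(1258722140 - 15955\right) \left(-28547\right) = 1258706185 \left(-28547\right) = -35932285463195$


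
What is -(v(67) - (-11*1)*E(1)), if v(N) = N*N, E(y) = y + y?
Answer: -4511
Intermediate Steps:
E(y) = 2*y
v(N) = N²
-(v(67) - (-11*1)*E(1)) = -(67² - (-11*1)*2*1) = -(4489 - (-11)*2) = -(4489 - 1*(-22)) = -(4489 + 22) = -1*4511 = -4511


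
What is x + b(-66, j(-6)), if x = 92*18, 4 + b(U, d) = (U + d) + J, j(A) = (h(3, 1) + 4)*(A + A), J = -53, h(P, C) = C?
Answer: 1473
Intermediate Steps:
j(A) = 10*A (j(A) = (1 + 4)*(A + A) = 5*(2*A) = 10*A)
b(U, d) = -57 + U + d (b(U, d) = -4 + ((U + d) - 53) = -4 + (-53 + U + d) = -57 + U + d)
x = 1656
x + b(-66, j(-6)) = 1656 + (-57 - 66 + 10*(-6)) = 1656 + (-57 - 66 - 60) = 1656 - 183 = 1473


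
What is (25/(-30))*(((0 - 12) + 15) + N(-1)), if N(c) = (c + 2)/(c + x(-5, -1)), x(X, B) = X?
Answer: -85/36 ≈ -2.3611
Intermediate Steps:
N(c) = (2 + c)/(-5 + c) (N(c) = (c + 2)/(c - 5) = (2 + c)/(-5 + c))
(25/(-30))*(((0 - 12) + 15) + N(-1)) = (25/(-30))*(((0 - 12) + 15) + (2 - 1)/(-5 - 1)) = (25*(-1/30))*((-12 + 15) + 1/(-6)) = -5*(3 - ⅙*1)/6 = -5*(3 - ⅙)/6 = -⅚*17/6 = -85/36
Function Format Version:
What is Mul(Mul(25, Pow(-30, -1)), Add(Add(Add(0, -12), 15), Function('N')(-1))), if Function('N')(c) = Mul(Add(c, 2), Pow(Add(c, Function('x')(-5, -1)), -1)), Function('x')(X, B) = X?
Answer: Rational(-85, 36) ≈ -2.3611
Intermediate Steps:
Function('N')(c) = Mul(Pow(Add(-5, c), -1), Add(2, c)) (Function('N')(c) = Mul(Add(c, 2), Pow(Add(c, -5), -1)) = Mul(Add(2, c), Pow(Add(-5, c), -1)) = Mul(Pow(Add(-5, c), -1), Add(2, c)))
Mul(Mul(25, Pow(-30, -1)), Add(Add(Add(0, -12), 15), Function('N')(-1))) = Mul(Mul(25, Pow(-30, -1)), Add(Add(Add(0, -12), 15), Mul(Pow(Add(-5, -1), -1), Add(2, -1)))) = Mul(Mul(25, Rational(-1, 30)), Add(Add(-12, 15), Mul(Pow(-6, -1), 1))) = Mul(Rational(-5, 6), Add(3, Mul(Rational(-1, 6), 1))) = Mul(Rational(-5, 6), Add(3, Rational(-1, 6))) = Mul(Rational(-5, 6), Rational(17, 6)) = Rational(-85, 36)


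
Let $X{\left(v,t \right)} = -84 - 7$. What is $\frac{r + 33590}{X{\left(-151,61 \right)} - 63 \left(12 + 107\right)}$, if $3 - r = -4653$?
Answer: $- \frac{19123}{3794} \approx -5.0403$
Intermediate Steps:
$r = 4656$ ($r = 3 - -4653 = 3 + 4653 = 4656$)
$X{\left(v,t \right)} = -91$ ($X{\left(v,t \right)} = -84 - 7 = -91$)
$\frac{r + 33590}{X{\left(-151,61 \right)} - 63 \left(12 + 107\right)} = \frac{4656 + 33590}{-91 - 63 \left(12 + 107\right)} = \frac{38246}{-91 - 7497} = \frac{38246}{-7588} = 38246 \left(- \frac{1}{7588}\right) = - \frac{19123}{3794}$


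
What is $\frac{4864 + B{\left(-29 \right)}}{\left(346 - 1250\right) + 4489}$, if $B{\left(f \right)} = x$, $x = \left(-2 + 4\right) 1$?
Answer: $\frac{1622}{1195} \approx 1.3573$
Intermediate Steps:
$x = 2$ ($x = 2 \cdot 1 = 2$)
$B{\left(f \right)} = 2$
$\frac{4864 + B{\left(-29 \right)}}{\left(346 - 1250\right) + 4489} = \frac{4864 + 2}{\left(346 - 1250\right) + 4489} = \frac{4866}{-904 + 4489} = \frac{4866}{3585} = 4866 \cdot \frac{1}{3585} = \frac{1622}{1195}$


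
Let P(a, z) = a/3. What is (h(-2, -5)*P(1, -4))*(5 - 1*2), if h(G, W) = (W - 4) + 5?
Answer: -4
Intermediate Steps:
h(G, W) = 1 + W (h(G, W) = (-4 + W) + 5 = 1 + W)
P(a, z) = a/3 (P(a, z) = a*(⅓) = a/3)
(h(-2, -5)*P(1, -4))*(5 - 1*2) = ((1 - 5)*((⅓)*1))*(5 - 1*2) = (-4*⅓)*(5 - 2) = -4/3*3 = -4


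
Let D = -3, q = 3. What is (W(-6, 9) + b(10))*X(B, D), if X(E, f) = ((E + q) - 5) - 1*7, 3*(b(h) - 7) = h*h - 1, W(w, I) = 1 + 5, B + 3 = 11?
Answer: -46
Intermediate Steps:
B = 8 (B = -3 + 11 = 8)
W(w, I) = 6
b(h) = 20/3 + h**2/3 (b(h) = 7 + (h*h - 1)/3 = 7 + (h**2 - 1)/3 = 7 + (-1 + h**2)/3 = 7 + (-1/3 + h**2/3) = 20/3 + h**2/3)
X(E, f) = -9 + E (X(E, f) = ((E + 3) - 5) - 1*7 = ((3 + E) - 5) - 7 = (-2 + E) - 7 = -9 + E)
(W(-6, 9) + b(10))*X(B, D) = (6 + (20/3 + (1/3)*10**2))*(-9 + 8) = (6 + (20/3 + (1/3)*100))*(-1) = (6 + (20/3 + 100/3))*(-1) = (6 + 40)*(-1) = 46*(-1) = -46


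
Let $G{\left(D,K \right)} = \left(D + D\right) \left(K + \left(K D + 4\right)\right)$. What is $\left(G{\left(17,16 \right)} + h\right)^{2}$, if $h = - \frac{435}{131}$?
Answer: $\frac{1690345817689}{17161} \approx 9.8499 \cdot 10^{7}$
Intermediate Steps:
$h = - \frac{435}{131}$ ($h = \left(-435\right) \frac{1}{131} = - \frac{435}{131} \approx -3.3206$)
$G{\left(D,K \right)} = 2 D \left(4 + K + D K\right)$ ($G{\left(D,K \right)} = 2 D \left(K + \left(D K + 4\right)\right) = 2 D \left(K + \left(4 + D K\right)\right) = 2 D \left(4 + K + D K\right)$)
$\left(G{\left(17,16 \right)} + h\right)^{2} = \left(2 \cdot 17 \left(4 + 16 + 17 \cdot 16\right) - \frac{435}{131}\right)^{2} = \left(2 \cdot 17 \left(4 + 16 + 272\right) - \frac{435}{131}\right)^{2} = \left(2 \cdot 17 \cdot 292 - \frac{435}{131}\right)^{2} = \left(9928 - \frac{435}{131}\right)^{2} = \left(\frac{1300133}{131}\right)^{2} = \frac{1690345817689}{17161}$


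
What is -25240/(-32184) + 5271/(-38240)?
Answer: 99441967/153839520 ≈ 0.64640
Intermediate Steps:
-25240/(-32184) + 5271/(-38240) = -25240*(-1/32184) + 5271*(-1/38240) = 3155/4023 - 5271/38240 = 99441967/153839520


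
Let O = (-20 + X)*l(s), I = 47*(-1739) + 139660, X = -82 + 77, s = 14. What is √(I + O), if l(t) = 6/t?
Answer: 3*√315322/7 ≈ 240.66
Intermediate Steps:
X = -5
I = 57927 (I = -81733 + 139660 = 57927)
O = -75/7 (O = (-20 - 5)*(6/14) = -150/14 = -25*3/7 = -75/7 ≈ -10.714)
√(I + O) = √(57927 - 75/7) = √(405414/7) = 3*√315322/7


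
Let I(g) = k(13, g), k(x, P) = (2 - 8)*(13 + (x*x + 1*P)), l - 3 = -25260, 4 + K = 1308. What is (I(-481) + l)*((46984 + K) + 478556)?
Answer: -12361340772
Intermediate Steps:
K = 1304 (K = -4 + 1308 = 1304)
l = -25257 (l = 3 - 25260 = -25257)
k(x, P) = -78 - 6*P - 6*x**2 (k(x, P) = -6*(13 + (x**2 + P)) = -6*(13 + (P + x**2)) = -6*(13 + P + x**2) = -78 - 6*P - 6*x**2)
I(g) = -1092 - 6*g (I(g) = -78 - 6*g - 6*13**2 = -78 - 6*g - 6*169 = -78 - 6*g - 1014 = -1092 - 6*g)
(I(-481) + l)*((46984 + K) + 478556) = ((-1092 - 6*(-481)) - 25257)*((46984 + 1304) + 478556) = ((-1092 + 2886) - 25257)*(48288 + 478556) = (1794 - 25257)*526844 = -23463*526844 = -12361340772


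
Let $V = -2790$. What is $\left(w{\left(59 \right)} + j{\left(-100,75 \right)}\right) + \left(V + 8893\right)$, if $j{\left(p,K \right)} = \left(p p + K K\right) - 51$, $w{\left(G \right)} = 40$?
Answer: $21717$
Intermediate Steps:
$j{\left(p,K \right)} = -51 + K^{2} + p^{2}$ ($j{\left(p,K \right)} = \left(p^{2} + K^{2}\right) - 51 = \left(K^{2} + p^{2}\right) - 51 = -51 + K^{2} + p^{2}$)
$\left(w{\left(59 \right)} + j{\left(-100,75 \right)}\right) + \left(V + 8893\right) = \left(40 + \left(-51 + 75^{2} + \left(-100\right)^{2}\right)\right) + \left(-2790 + 8893\right) = \left(40 + \left(-51 + 5625 + 10000\right)\right) + 6103 = \left(40 + 15574\right) + 6103 = 15614 + 6103 = 21717$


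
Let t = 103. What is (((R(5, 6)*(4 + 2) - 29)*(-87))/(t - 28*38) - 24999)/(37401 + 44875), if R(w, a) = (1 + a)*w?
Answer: -6002073/19766809 ≈ -0.30364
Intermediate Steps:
R(w, a) = w*(1 + a)
(((R(5, 6)*(4 + 2) - 29)*(-87))/(t - 28*38) - 24999)/(37401 + 44875) = ((((5*(1 + 6))*(4 + 2) - 29)*(-87))/(103 - 28*38) - 24999)/(37401 + 44875) = ((((5*7)*6 - 29)*(-87))/(103 - 1064) - 24999)/82276 = (((35*6 - 29)*(-87))/(-961) - 24999)*(1/82276) = (((210 - 29)*(-87))*(-1/961) - 24999)*(1/82276) = ((181*(-87))*(-1/961) - 24999)*(1/82276) = (-15747*(-1/961) - 24999)*(1/82276) = (15747/961 - 24999)*(1/82276) = -24008292/961*1/82276 = -6002073/19766809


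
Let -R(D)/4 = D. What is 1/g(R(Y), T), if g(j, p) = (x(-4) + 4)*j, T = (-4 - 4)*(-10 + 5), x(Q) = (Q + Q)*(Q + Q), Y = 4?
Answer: -1/1088 ≈ -0.00091912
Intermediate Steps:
R(D) = -4*D
x(Q) = 4*Q**2 (x(Q) = (2*Q)*(2*Q) = 4*Q**2)
T = 40 (T = -8*(-5) = 40)
g(j, p) = 68*j (g(j, p) = (4*(-4)**2 + 4)*j = (4*16 + 4)*j = (64 + 4)*j = 68*j)
1/g(R(Y), T) = 1/(68*(-4*4)) = 1/(68*(-16)) = 1/(-1088) = -1/1088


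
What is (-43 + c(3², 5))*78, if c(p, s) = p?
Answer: -2652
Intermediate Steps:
(-43 + c(3², 5))*78 = (-43 + 3²)*78 = (-43 + 9)*78 = -34*78 = -2652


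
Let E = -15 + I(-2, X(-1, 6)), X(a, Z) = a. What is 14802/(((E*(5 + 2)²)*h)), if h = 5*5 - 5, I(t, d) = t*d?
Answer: -7401/6370 ≈ -1.1619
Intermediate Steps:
I(t, d) = d*t
h = 20 (h = 25 - 5 = 20)
E = -13 (E = -15 - 1*(-2) = -15 + 2 = -13)
14802/(((E*(5 + 2)²)*h)) = 14802/((-13*(5 + 2)²*20)) = 14802/((-13*7²*20)) = 14802/((-13*49*20)) = 14802/((-637*20)) = 14802/(-12740) = 14802*(-1/12740) = -7401/6370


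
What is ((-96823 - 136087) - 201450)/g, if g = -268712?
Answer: 54295/33589 ≈ 1.6165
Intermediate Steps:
((-96823 - 136087) - 201450)/g = ((-96823 - 136087) - 201450)/(-268712) = (-232910 - 201450)*(-1/268712) = -434360*(-1/268712) = 54295/33589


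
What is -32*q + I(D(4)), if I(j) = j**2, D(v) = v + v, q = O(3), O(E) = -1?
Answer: 96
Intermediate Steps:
q = -1
D(v) = 2*v
-32*q + I(D(4)) = -32*(-1) + (2*4)**2 = 32 + 8**2 = 32 + 64 = 96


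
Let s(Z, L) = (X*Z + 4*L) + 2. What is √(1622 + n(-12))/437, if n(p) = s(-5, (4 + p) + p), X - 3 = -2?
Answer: 9*√19/437 ≈ 0.089771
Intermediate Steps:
X = 1 (X = 3 - 2 = 1)
s(Z, L) = 2 + Z + 4*L (s(Z, L) = (1*Z + 4*L) + 2 = (Z + 4*L) + 2 = 2 + Z + 4*L)
n(p) = 13 + 8*p (n(p) = 2 - 5 + 4*((4 + p) + p) = 2 - 5 + 4*(4 + 2*p) = 2 - 5 + (16 + 8*p) = 13 + 8*p)
√(1622 + n(-12))/437 = √(1622 + (13 + 8*(-12)))/437 = √(1622 + (13 - 96))*(1/437) = √(1622 - 83)*(1/437) = √1539*(1/437) = (9*√19)*(1/437) = 9*√19/437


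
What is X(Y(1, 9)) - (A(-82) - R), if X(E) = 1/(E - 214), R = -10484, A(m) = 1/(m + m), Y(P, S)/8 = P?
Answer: -177095707/16892 ≈ -10484.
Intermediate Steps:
Y(P, S) = 8*P
A(m) = 1/(2*m)
X(E) = 1/(-214 + E)
X(Y(1, 9)) - (A(-82) - R) = 1/(-214 + 8*1) - ((½)/(-82) - 1*(-10484)) = 1/(-214 + 8) - ((½)*(-1/82) + 10484) = 1/(-206) - (-1/164 + 10484) = -1/206 - 1*1719375/164 = -1/206 - 1719375/164 = -177095707/16892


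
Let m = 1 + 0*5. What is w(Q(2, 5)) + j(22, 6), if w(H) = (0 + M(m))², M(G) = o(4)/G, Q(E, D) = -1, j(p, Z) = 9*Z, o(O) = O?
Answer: 70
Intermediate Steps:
m = 1 (m = 1 + 0 = 1)
M(G) = 4/G
w(H) = 16 (w(H) = (0 + 4/1)² = (0 + 4*1)² = (0 + 4)² = 4² = 16)
w(Q(2, 5)) + j(22, 6) = 16 + 9*6 = 16 + 54 = 70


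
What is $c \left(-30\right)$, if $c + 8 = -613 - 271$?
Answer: $26760$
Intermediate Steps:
$c = -892$ ($c = -8 - 884 = -892$)
$c \left(-30\right) = \left(-892\right) \left(-30\right) = 26760$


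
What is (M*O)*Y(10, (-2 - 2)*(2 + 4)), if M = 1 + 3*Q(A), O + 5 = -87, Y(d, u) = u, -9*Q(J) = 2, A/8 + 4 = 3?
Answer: 736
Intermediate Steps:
A = -8 (A = -32 + 8*3 = -32 + 24 = -8)
Q(J) = -2/9 (Q(J) = -⅑*2 = -2/9)
O = -92 (O = -5 - 87 = -92)
M = ⅓ (M = 1 + 3*(-2/9) = 1 - ⅔ = ⅓ ≈ 0.33333)
(M*O)*Y(10, (-2 - 2)*(2 + 4)) = ((⅓)*(-92))*((-2 - 2)*(2 + 4)) = -(-368)*6/3 = -92/3*(-24) = 736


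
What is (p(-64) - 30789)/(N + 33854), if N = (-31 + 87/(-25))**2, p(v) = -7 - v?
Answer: -3201250/3650299 ≈ -0.87698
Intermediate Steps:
N = 743044/625 (N = (-31 + 87*(-1/25))**2 = (-31 - 87/25)**2 = (-862/25)**2 = 743044/625 ≈ 1188.9)
(p(-64) - 30789)/(N + 33854) = ((-7 - 1*(-64)) - 30789)/(743044/625 + 33854) = ((-7 + 64) - 30789)/(21901794/625) = (57 - 30789)*(625/21901794) = -30732*625/21901794 = -3201250/3650299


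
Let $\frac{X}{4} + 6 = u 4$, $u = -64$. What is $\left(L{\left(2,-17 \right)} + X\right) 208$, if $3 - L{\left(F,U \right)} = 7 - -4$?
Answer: $-219648$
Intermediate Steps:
$L{\left(F,U \right)} = -8$ ($L{\left(F,U \right)} = 3 - \left(7 - -4\right) = 3 - \left(7 + 4\right) = 3 - 11 = -8$)
$X = -1048$ ($X = -24 + 4 \left(\left(-64\right) 4\right) = -24 + 4 \left(-256\right) = -24 - 1024 = -1048$)
$\left(L{\left(2,-17 \right)} + X\right) 208 = \left(-8 - 1048\right) 208 = \left(-1056\right) 208 = -219648$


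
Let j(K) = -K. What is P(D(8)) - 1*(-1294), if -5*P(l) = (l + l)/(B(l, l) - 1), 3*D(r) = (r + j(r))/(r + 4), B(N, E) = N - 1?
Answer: 1294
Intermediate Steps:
B(N, E) = -1 + N
D(r) = 0 (D(r) = ((r - r)/(r + 4))/3 = (0/(4 + r))/3 = (⅓)*0 = 0)
P(l) = -2*l/(5*(-2 + l)) (P(l) = -(l + l)/(5*((-1 + l) - 1)) = -2*l/(5*(-2 + l)))
P(D(8)) - 1*(-1294) = -2*0/(-10 + 5*0) - 1*(-1294) = -2*0/(-10 + 0) + 1294 = -2*0/(-10) + 1294 = -2*0*(-⅒) + 1294 = 0 + 1294 = 1294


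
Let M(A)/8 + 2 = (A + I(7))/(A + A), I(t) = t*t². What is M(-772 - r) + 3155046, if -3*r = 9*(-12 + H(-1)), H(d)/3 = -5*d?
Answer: 343898510/109 ≈ 3.1550e+6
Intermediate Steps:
H(d) = -15*d (H(d) = 3*(-5*d) = -15*d)
I(t) = t³
r = -9 (r = -3*(-12 - 15*(-1)) = -3*(-12 + 15) = -3*3 = -⅓*27 = -9)
M(A) = -16 + 4*(343 + A)/A (M(A) = -16 + 8*((A + 7³)/(A + A)) = -16 + 8*((A + 343)/((2*A))) = -16 + 8*((343 + A)*(1/(2*A))) = -16 + 8*((343 + A)/(2*A)) = -16 + 4*(343 + A)/A)
M(-772 - r) + 3155046 = (-12 + 1372/(-772 - 1*(-9))) + 3155046 = (-12 + 1372/(-772 + 9)) + 3155046 = (-12 + 1372/(-763)) + 3155046 = (-12 + 1372*(-1/763)) + 3155046 = (-12 - 196/109) + 3155046 = -1504/109 + 3155046 = 343898510/109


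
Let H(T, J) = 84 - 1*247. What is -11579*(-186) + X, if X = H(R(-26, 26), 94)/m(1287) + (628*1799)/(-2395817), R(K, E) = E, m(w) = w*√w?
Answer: 5159855568226/2395817 - 163*√143/552123 ≈ 2.1537e+6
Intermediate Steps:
m(w) = w^(3/2)
H(T, J) = -163 (H(T, J) = 84 - 247 = -163)
X = -1129772/2395817 - 163*√143/552123 (X = -163*√143/552123 + (628*1799)/(-2395817) = -163*√143/552123 + 1129772*(-1/2395817) = -163*√143/552123 - 1129772/2395817 = -1129772/2395817 - 163*√143/552123 ≈ -0.47509)
-11579*(-186) + X = -11579*(-186) + (-1129772/2395817 - 163*√143/552123) = 2153694 + (-1129772/2395817 - 163*√143/552123) = 5159855568226/2395817 - 163*√143/552123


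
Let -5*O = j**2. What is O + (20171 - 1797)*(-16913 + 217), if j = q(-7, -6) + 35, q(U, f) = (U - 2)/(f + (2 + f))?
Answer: -153386280881/500 ≈ -3.0677e+8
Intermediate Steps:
q(U, f) = (-2 + U)/(2 + 2*f)
j = 359/10 (j = (-2 - 7)/(2*(1 - 6)) + 35 = (1/2)*(-9)/(-5) + 35 = (1/2)*(-1/5)*(-9) + 35 = 9/10 + 35 = 359/10 ≈ 35.900)
O = -128881/500 (O = -(359/10)**2/5 = -1/5*128881/100 = -128881/500 ≈ -257.76)
O + (20171 - 1797)*(-16913 + 217) = -128881/500 + (20171 - 1797)*(-16913 + 217) = -128881/500 + 18374*(-16696) = -128881/500 - 306772304 = -153386280881/500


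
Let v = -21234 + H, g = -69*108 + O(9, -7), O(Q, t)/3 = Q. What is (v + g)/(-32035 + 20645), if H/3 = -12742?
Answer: 13377/2278 ≈ 5.8723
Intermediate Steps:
H = -38226 (H = 3*(-12742) = -38226)
O(Q, t) = 3*Q
g = -7425 (g = -69*108 + 3*9 = -7452 + 27 = -7425)
v = -59460 (v = -21234 - 38226 = -59460)
(v + g)/(-32035 + 20645) = (-59460 - 7425)/(-32035 + 20645) = -66885/(-11390) = -66885*(-1/11390) = 13377/2278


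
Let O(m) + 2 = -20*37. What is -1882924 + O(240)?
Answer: -1883666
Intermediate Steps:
O(m) = -742 (O(m) = -2 - 20*37 = -2 - 740 = -742)
-1882924 + O(240) = -1882924 - 742 = -1883666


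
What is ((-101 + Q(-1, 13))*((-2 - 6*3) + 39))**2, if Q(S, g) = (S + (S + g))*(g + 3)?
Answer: 2030625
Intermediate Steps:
Q(S, g) = (3 + g)*(g + 2*S) (Q(S, g) = (g + 2*S)*(3 + g) = (3 + g)*(g + 2*S))
((-101 + Q(-1, 13))*((-2 - 6*3) + 39))**2 = ((-101 + (13**2 + 3*13 + 6*(-1) + 2*(-1)*13))*((-2 - 6*3) + 39))**2 = ((-101 + (169 + 39 - 6 - 26))*((-2 - 18) + 39))**2 = ((-101 + 176)*(-20 + 39))**2 = (75*19)**2 = 1425**2 = 2030625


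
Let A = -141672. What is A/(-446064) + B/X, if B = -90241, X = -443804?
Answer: 2148497119/4124270572 ≈ 0.52094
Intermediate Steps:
A/(-446064) + B/X = -141672/(-446064) - 90241/(-443804) = -141672*(-1/446064) - 90241*(-1/443804) = 5903/18586 + 90241/443804 = 2148497119/4124270572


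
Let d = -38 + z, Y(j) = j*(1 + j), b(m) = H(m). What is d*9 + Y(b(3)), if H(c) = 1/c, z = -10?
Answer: -3884/9 ≈ -431.56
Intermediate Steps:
H(c) = 1/c
b(m) = 1/m
d = -48 (d = -38 - 10 = -48)
d*9 + Y(b(3)) = -48*9 + (1 + 1/3)/3 = -432 + (1 + ⅓)/3 = -432 + (⅓)*(4/3) = -432 + 4/9 = -3884/9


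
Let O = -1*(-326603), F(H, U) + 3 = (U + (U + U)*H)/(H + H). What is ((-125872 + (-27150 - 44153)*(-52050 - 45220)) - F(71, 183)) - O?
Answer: 984797001827/142 ≈ 6.9352e+9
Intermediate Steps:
F(H, U) = -3 + (U + 2*H*U)/(2*H) (F(H, U) = -3 + (U + (U + U)*H)/(H + H) = -3 + (U + (2*U)*H)/((2*H)) = -3 + (U + 2*H*U)*(1/(2*H)) = -3 + (U + 2*H*U)/(2*H))
O = 326603
((-125872 + (-27150 - 44153)*(-52050 - 45220)) - F(71, 183)) - O = ((-125872 + (-27150 - 44153)*(-52050 - 45220)) - (-3 + 183 + (½)*183/71)) - 1*326603 = ((-125872 - 71303*(-97270)) - (-3 + 183 + (½)*183*(1/71))) - 326603 = ((-125872 + 6935642810) - (-3 + 183 + 183/142)) - 326603 = (6935516938 - 1*25743/142) - 326603 = (6935516938 - 25743/142) - 326603 = 984843379453/142 - 326603 = 984797001827/142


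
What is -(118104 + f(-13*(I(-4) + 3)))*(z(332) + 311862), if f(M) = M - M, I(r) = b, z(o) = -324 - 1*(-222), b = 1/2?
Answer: -36820103040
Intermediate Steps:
b = 1/2 ≈ 0.50000
z(o) = -102 (z(o) = -324 + 222 = -102)
I(r) = 1/2
f(M) = 0
-(118104 + f(-13*(I(-4) + 3)))*(z(332) + 311862) = -(118104 + 0)*(-102 + 311862) = -118104*311760 = -1*36820103040 = -36820103040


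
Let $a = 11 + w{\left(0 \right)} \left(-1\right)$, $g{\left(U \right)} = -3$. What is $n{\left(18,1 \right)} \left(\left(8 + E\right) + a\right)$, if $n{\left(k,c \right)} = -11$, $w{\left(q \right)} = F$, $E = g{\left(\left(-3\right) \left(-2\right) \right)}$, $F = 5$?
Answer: $-121$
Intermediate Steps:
$E = -3$
$w{\left(q \right)} = 5$
$a = 6$ ($a = 11 + 5 \left(-1\right) = 11 - 5 = 6$)
$n{\left(18,1 \right)} \left(\left(8 + E\right) + a\right) = - 11 \left(\left(8 - 3\right) + 6\right) = - 11 \left(5 + 6\right) = \left(-11\right) 11 = -121$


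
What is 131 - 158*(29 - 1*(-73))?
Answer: -15985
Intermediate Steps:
131 - 158*(29 - 1*(-73)) = 131 - 158*(29 + 73) = 131 - 158*102 = 131 - 16116 = -15985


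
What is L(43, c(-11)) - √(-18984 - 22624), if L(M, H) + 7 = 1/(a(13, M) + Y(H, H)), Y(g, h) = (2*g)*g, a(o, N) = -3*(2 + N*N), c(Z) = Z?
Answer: -37178/5311 - 2*I*√10402 ≈ -7.0002 - 203.98*I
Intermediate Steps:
a(o, N) = -6 - 3*N² (a(o, N) = -3*(2 + N²) = -6 - 3*N²)
Y(g, h) = 2*g²
L(M, H) = -7 + 1/(-6 - 3*M² + 2*H²) (L(M, H) = -7 + 1/((-6 - 3*M²) + 2*H²) = -7 + 1/(-6 - 3*M² + 2*H²))
L(43, c(-11)) - √(-18984 - 22624) = (-43 - 21*43² + 14*(-11)²)/(6 - 2*(-11)² + 3*43²) - √(-18984 - 22624) = (-43 - 21*1849 + 14*121)/(6 - 2*121 + 3*1849) - √(-41608) = (-43 - 38829 + 1694)/(6 - 242 + 5547) - 2*I*√10402 = -37178/5311 - 2*I*√10402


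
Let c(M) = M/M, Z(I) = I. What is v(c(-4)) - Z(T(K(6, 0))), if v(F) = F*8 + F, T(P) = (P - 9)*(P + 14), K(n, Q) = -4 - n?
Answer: 85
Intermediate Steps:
T(P) = (-9 + P)*(14 + P)
c(M) = 1
v(F) = 9*F (v(F) = 8*F + F = 9*F)
v(c(-4)) - Z(T(K(6, 0))) = 9*1 - (-126 + (-4 - 1*6)² + 5*(-4 - 1*6)) = 9 - (-126 + (-4 - 6)² + 5*(-4 - 6)) = 9 - (-126 + (-10)² + 5*(-10)) = 9 - (-126 + 100 - 50) = 9 - 1*(-76) = 9 + 76 = 85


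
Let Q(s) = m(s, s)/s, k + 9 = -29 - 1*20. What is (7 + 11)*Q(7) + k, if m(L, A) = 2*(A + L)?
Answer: 14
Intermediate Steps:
m(L, A) = 2*A + 2*L
k = -58 (k = -9 + (-29 - 1*20) = -9 + (-29 - 20) = -9 - 49 = -58)
Q(s) = 4 (Q(s) = (2*s + 2*s)/s = (4*s)/s = 4)
(7 + 11)*Q(7) + k = (7 + 11)*4 - 58 = 18*4 - 58 = 72 - 58 = 14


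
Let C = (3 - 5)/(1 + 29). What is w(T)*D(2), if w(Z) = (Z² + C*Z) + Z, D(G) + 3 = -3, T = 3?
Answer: -354/5 ≈ -70.800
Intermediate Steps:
D(G) = -6 (D(G) = -3 - 3 = -6)
C = -1/15 (C = -2/30 = -2*1/30 = -1/15 ≈ -0.066667)
w(Z) = Z² + 14*Z/15 (w(Z) = (Z² - Z/15) + Z = Z² + 14*Z/15)
w(T)*D(2) = ((1/15)*3*(14 + 15*3))*(-6) = ((1/15)*3*(14 + 45))*(-6) = ((1/15)*3*59)*(-6) = (59/5)*(-6) = -354/5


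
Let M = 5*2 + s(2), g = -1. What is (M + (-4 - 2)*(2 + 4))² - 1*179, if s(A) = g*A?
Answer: 605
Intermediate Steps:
s(A) = -A
M = 8 (M = 5*2 - 1*2 = 10 - 2 = 8)
(M + (-4 - 2)*(2 + 4))² - 1*179 = (8 + (-4 - 2)*(2 + 4))² - 1*179 = (8 - 6*6)² - 179 = (8 - 36)² - 179 = (-28)² - 179 = 784 - 179 = 605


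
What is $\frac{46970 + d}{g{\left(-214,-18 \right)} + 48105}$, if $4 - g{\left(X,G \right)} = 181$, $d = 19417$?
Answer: $\frac{22129}{15976} \approx 1.3851$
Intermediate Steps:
$g{\left(X,G \right)} = -177$ ($g{\left(X,G \right)} = 4 - 181 = -177$)
$\frac{46970 + d}{g{\left(-214,-18 \right)} + 48105} = \frac{46970 + 19417}{-177 + 48105} = \frac{66387}{47928} = 66387 \cdot \frac{1}{47928} = \frac{22129}{15976}$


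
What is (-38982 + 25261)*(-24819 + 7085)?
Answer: 243328214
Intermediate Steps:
(-38982 + 25261)*(-24819 + 7085) = -13721*(-17734) = 243328214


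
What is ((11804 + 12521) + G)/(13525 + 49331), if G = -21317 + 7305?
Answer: 10313/62856 ≈ 0.16407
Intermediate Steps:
G = -14012
((11804 + 12521) + G)/(13525 + 49331) = ((11804 + 12521) - 14012)/(13525 + 49331) = (24325 - 14012)/62856 = 10313*(1/62856) = 10313/62856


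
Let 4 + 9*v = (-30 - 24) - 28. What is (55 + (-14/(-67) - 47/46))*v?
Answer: -7181215/13869 ≈ -517.79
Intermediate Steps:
v = -86/9 (v = -4/9 + ((-30 - 24) - 28)/9 = -4/9 + (-54 - 28)/9 = -4/9 + (⅑)*(-82) = -4/9 - 82/9 = -86/9 ≈ -9.5556)
(55 + (-14/(-67) - 47/46))*v = (55 + (-14/(-67) - 47/46))*(-86/9) = (55 + (-14*(-1/67) - 47*1/46))*(-86/9) = (55 + (14/67 - 47/46))*(-86/9) = (55 - 2505/3082)*(-86/9) = (167005/3082)*(-86/9) = -7181215/13869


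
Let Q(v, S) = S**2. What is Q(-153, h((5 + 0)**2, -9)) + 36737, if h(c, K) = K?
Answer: 36818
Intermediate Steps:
Q(-153, h((5 + 0)**2, -9)) + 36737 = (-9)**2 + 36737 = 81 + 36737 = 36818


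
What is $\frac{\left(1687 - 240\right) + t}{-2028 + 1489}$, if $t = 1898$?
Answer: $- \frac{3345}{539} \approx -6.2059$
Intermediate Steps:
$\frac{\left(1687 - 240\right) + t}{-2028 + 1489} = \frac{\left(1687 - 240\right) + 1898}{-2028 + 1489} = \frac{1447 + 1898}{-539} = 3345 \left(- \frac{1}{539}\right) = - \frac{3345}{539}$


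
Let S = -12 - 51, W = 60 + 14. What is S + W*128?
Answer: 9409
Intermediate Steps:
W = 74
S = -63
S + W*128 = -63 + 74*128 = -63 + 9472 = 9409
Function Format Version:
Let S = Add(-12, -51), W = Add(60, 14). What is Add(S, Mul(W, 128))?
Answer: 9409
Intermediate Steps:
W = 74
S = -63
Add(S, Mul(W, 128)) = Add(-63, Mul(74, 128)) = Add(-63, 9472) = 9409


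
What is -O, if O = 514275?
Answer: -514275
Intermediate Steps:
-O = -1*514275 = -514275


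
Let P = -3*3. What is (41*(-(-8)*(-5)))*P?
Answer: 14760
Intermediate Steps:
P = -9
(41*(-(-8)*(-5)))*P = (41*(-(-8)*(-5)))*(-9) = (41*(-1*40))*(-9) = (41*(-40))*(-9) = -1640*(-9) = 14760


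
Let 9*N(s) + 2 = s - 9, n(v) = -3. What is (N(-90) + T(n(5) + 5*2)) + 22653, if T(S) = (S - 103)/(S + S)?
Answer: 1426000/63 ≈ 22635.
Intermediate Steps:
N(s) = -11/9 + s/9 (N(s) = -2/9 + (s - 9)/9 = -2/9 + (-9 + s)/9 = -2/9 + (-1 + s/9) = -11/9 + s/9)
T(S) = (-103 + S)/(2*S) (T(S) = (-103 + S)/((2*S)) = (-103 + S)*(1/(2*S)) = (-103 + S)/(2*S))
(N(-90) + T(n(5) + 5*2)) + 22653 = ((-11/9 + (⅑)*(-90)) + (-103 + (-3 + 5*2))/(2*(-3 + 5*2))) + 22653 = ((-11/9 - 10) + (-103 + (-3 + 10))/(2*(-3 + 10))) + 22653 = (-101/9 + (½)*(-103 + 7)/7) + 22653 = (-101/9 + (½)*(⅐)*(-96)) + 22653 = (-101/9 - 48/7) + 22653 = -1139/63 + 22653 = 1426000/63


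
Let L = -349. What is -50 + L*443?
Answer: -154657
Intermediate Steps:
-50 + L*443 = -50 - 349*443 = -50 - 154607 = -154657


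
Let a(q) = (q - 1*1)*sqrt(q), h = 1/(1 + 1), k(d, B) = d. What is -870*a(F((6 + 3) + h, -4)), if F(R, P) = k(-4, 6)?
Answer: 8700*I ≈ 8700.0*I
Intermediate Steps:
h = 1/2 ≈ 0.50000
F(R, P) = -4
a(q) = sqrt(q)*(-1 + q) (a(q) = (q - 1)*sqrt(q) = (-1 + q)*sqrt(q) = sqrt(q)*(-1 + q))
-870*a(F((6 + 3) + h, -4)) = -870*sqrt(-4)*(-1 - 4) = -870*2*I*(-5) = -(-8700)*I = 8700*I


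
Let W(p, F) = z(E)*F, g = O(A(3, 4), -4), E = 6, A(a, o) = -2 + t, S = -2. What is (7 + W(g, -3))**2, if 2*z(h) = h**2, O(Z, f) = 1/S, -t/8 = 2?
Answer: 2209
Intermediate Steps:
t = -16 (t = -8*2 = -16)
A(a, o) = -18 (A(a, o) = -2 - 16 = -18)
O(Z, f) = -1/2 (O(Z, f) = 1/(-2) = -1/2)
z(h) = h**2/2
g = -1/2 ≈ -0.50000
W(p, F) = 18*F (W(p, F) = ((1/2)*6**2)*F = ((1/2)*36)*F = 18*F)
(7 + W(g, -3))**2 = (7 + 18*(-3))**2 = (7 - 54)**2 = (-47)**2 = 2209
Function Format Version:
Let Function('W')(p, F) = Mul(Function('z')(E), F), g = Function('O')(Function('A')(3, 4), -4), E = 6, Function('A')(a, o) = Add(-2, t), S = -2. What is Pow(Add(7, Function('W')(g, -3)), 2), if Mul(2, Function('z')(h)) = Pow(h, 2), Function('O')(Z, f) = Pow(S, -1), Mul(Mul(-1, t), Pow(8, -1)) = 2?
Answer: 2209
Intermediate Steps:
t = -16 (t = Mul(-8, 2) = -16)
Function('A')(a, o) = -18 (Function('A')(a, o) = Add(-2, -16) = -18)
Function('O')(Z, f) = Rational(-1, 2) (Function('O')(Z, f) = Pow(-2, -1) = Rational(-1, 2))
Function('z')(h) = Mul(Rational(1, 2), Pow(h, 2))
g = Rational(-1, 2) ≈ -0.50000
Function('W')(p, F) = Mul(18, F) (Function('W')(p, F) = Mul(Mul(Rational(1, 2), Pow(6, 2)), F) = Mul(Mul(Rational(1, 2), 36), F) = Mul(18, F))
Pow(Add(7, Function('W')(g, -3)), 2) = Pow(Add(7, Mul(18, -3)), 2) = Pow(Add(7, -54), 2) = Pow(-47, 2) = 2209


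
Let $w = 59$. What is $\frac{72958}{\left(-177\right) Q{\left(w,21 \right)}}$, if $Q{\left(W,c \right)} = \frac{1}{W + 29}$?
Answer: $- \frac{6420304}{177} \approx -36273.0$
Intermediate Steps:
$Q{\left(W,c \right)} = \frac{1}{29 + W}$
$\frac{72958}{\left(-177\right) Q{\left(w,21 \right)}} = \frac{72958}{\left(-177\right) \frac{1}{29 + 59}} = \frac{72958}{\left(-177\right) \frac{1}{88}} = \frac{72958}{- \frac{177}{88}} = 72958 \left(- \frac{88}{177}\right) = - \frac{6420304}{177}$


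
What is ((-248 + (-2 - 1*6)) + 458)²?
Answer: 40804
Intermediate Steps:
((-248 + (-2 - 1*6)) + 458)² = ((-248 + (-2 - 6)) + 458)² = ((-248 - 8) + 458)² = (-256 + 458)² = 202² = 40804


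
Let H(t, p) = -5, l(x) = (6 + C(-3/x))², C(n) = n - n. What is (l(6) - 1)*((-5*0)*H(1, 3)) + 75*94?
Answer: 7050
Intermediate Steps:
C(n) = 0
l(x) = 36 (l(x) = (6 + 0)² = 6² = 36)
(l(6) - 1)*((-5*0)*H(1, 3)) + 75*94 = (36 - 1)*(-5*0*(-5)) + 75*94 = 35*(0*(-5)) + 7050 = 35*0 + 7050 = 0 + 7050 = 7050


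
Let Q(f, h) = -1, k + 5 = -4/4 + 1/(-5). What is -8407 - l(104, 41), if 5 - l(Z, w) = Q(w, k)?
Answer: -8413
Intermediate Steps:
k = -31/5 (k = -5 + (-4/4 + 1/(-5)) = -5 + (-4*1/4 + 1*(-1/5)) = -5 + (-1 - 1/5) = -5 - 6/5 = -31/5 ≈ -6.2000)
l(Z, w) = 6 (l(Z, w) = 5 - 1*(-1) = 5 + 1 = 6)
-8407 - l(104, 41) = -8407 - 1*6 = -8407 - 6 = -8413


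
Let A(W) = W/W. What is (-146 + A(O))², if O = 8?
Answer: 21025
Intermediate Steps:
A(W) = 1
(-146 + A(O))² = (-146 + 1)² = (-145)² = 21025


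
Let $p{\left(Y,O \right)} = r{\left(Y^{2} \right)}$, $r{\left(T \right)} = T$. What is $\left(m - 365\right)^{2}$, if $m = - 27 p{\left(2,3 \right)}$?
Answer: $223729$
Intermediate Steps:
$p{\left(Y,O \right)} = Y^{2}$
$m = -108$ ($m = - 27 \cdot 2^{2} = \left(-27\right) 4 = -108$)
$\left(m - 365\right)^{2} = \left(-108 - 365\right)^{2} = \left(-473\right)^{2} = 223729$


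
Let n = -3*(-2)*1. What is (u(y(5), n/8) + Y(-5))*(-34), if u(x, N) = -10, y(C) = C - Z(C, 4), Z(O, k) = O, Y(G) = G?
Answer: 510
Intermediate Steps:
n = 6 (n = 6*1 = 6)
y(C) = 0 (y(C) = C - C = 0)
(u(y(5), n/8) + Y(-5))*(-34) = (-10 - 5)*(-34) = -15*(-34) = 510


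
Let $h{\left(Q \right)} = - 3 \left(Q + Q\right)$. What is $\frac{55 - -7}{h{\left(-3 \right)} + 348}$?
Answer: $\frac{31}{183} \approx 0.1694$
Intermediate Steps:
$h{\left(Q \right)} = - 6 Q$ ($h{\left(Q \right)} = - 3 \cdot 2 Q = - 6 Q$)
$\frac{55 - -7}{h{\left(-3 \right)} + 348} = \frac{55 - -7}{\left(-6\right) \left(-3\right) + 348} = \frac{55 + 7}{18 + 348} = \frac{62}{366} = 62 \cdot \frac{1}{366} = \frac{31}{183}$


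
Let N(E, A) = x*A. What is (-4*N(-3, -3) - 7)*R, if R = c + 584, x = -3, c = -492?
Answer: -3956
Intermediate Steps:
N(E, A) = -3*A
R = 92 (R = -492 + 584 = 92)
(-4*N(-3, -3) - 7)*R = (-(-12)*(-3) - 7)*92 = (-4*9 - 7)*92 = (-36 - 7)*92 = -43*92 = -3956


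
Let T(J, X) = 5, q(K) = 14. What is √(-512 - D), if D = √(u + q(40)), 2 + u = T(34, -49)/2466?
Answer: √(-345950208 - 822*√8109578)/822 ≈ 22.704*I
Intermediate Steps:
u = -4927/2466 (u = -2 + 5/2466 = -4927/2466 ≈ -1.9980)
D = √8109578/822 (D = √(-4927/2466 + 14) = √(29597/2466) = √8109578/822 ≈ 3.4644)
√(-512 - D) = √(-512 - √8109578/822)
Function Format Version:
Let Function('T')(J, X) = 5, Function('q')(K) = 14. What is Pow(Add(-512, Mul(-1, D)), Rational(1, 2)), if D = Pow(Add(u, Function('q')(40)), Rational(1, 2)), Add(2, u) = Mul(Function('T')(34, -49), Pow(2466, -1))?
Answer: Mul(Rational(1, 822), Pow(Add(-345950208, Mul(-822, Pow(8109578, Rational(1, 2)))), Rational(1, 2))) ≈ Mul(22.704, I)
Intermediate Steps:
u = Rational(-4927, 2466) (u = Add(-2, Mul(5, Pow(2466, -1))) = Add(-2, Mul(5, Rational(1, 2466))) = Add(-2, Rational(5, 2466)) = Rational(-4927, 2466) ≈ -1.9980)
D = Mul(Rational(1, 822), Pow(8109578, Rational(1, 2))) (D = Pow(Add(Rational(-4927, 2466), 14), Rational(1, 2)) = Pow(Rational(29597, 2466), Rational(1, 2)) = Mul(Rational(1, 822), Pow(8109578, Rational(1, 2))) ≈ 3.4644)
Pow(Add(-512, Mul(-1, D)), Rational(1, 2)) = Pow(Add(-512, Mul(-1, Mul(Rational(1, 822), Pow(8109578, Rational(1, 2))))), Rational(1, 2)) = Pow(Add(-512, Mul(Rational(-1, 822), Pow(8109578, Rational(1, 2)))), Rational(1, 2))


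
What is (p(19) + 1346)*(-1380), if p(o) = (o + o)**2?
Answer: -3850200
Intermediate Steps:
p(o) = 4*o**2 (p(o) = (2*o)**2 = 4*o**2)
(p(19) + 1346)*(-1380) = (4*19**2 + 1346)*(-1380) = (4*361 + 1346)*(-1380) = (1444 + 1346)*(-1380) = 2790*(-1380) = -3850200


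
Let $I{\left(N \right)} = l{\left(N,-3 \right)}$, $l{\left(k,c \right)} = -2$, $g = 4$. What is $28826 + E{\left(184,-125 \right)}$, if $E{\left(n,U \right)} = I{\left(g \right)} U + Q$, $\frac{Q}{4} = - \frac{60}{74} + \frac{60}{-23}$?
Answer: $\frac{24732036}{851} \approx 29062.0$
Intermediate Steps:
$I{\left(N \right)} = -2$
$Q = - \frac{11640}{851}$ ($Q = 4 \left(- \frac{60}{74} + \frac{60}{-23}\right) = 4 \left(\left(-60\right) \frac{1}{74} + 60 \left(- \frac{1}{23}\right)\right) = 4 \left(- \frac{30}{37} - \frac{60}{23}\right) = 4 \left(- \frac{2910}{851}\right) = - \frac{11640}{851} \approx -13.678$)
$E{\left(n,U \right)} = - \frac{11640}{851} - 2 U$ ($E{\left(n,U \right)} = - 2 U - \frac{11640}{851} = - \frac{11640}{851} - 2 U$)
$28826 + E{\left(184,-125 \right)} = 28826 - - \frac{201110}{851} = 28826 + \left(- \frac{11640}{851} + 250\right) = 28826 + \frac{201110}{851} = \frac{24732036}{851}$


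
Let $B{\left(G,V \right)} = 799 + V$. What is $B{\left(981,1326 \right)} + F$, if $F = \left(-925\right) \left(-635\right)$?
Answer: $589500$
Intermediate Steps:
$F = 587375$
$B{\left(981,1326 \right)} + F = \left(799 + 1326\right) + 587375 = 2125 + 587375 = 589500$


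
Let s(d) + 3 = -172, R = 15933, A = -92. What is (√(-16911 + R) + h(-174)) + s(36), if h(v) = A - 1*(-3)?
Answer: -264 + I*√978 ≈ -264.0 + 31.273*I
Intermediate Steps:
s(d) = -175 (s(d) = -3 - 172 = -175)
h(v) = -89 (h(v) = -92 - 1*(-3) = -92 + 3 = -89)
(√(-16911 + R) + h(-174)) + s(36) = (√(-16911 + 15933) - 89) - 175 = (√(-978) - 89) - 175 = (I*√978 - 89) - 175 = (-89 + I*√978) - 175 = -264 + I*√978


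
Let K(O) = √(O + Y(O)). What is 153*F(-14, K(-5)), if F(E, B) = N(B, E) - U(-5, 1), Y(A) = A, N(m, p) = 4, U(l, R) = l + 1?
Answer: 1224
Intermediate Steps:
U(l, R) = 1 + l
K(O) = √2*√O (K(O) = √(O + O) = √(2*O) = √2*√O)
F(E, B) = 8 (F(E, B) = 4 - (1 - 5) = 4 - 1*(-4) = 4 + 4 = 8)
153*F(-14, K(-5)) = 153*8 = 1224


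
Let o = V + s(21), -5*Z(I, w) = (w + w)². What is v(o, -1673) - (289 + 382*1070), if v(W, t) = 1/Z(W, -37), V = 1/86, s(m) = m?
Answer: -2239842809/5476 ≈ -4.0903e+5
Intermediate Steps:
V = 1/86 ≈ 0.011628
Z(I, w) = -4*w²/5 (Z(I, w) = -(w + w)²/5 = -4*w²/5)
o = 1807/86 (o = 1/86 + 21 = 1807/86 ≈ 21.012)
v(W, t) = -5/5476 (v(W, t) = 1/(-⅘*(-37)²) = 1/(-⅘*1369) = 1/(-5476/5) = -5/5476)
v(o, -1673) - (289 + 382*1070) = -5/5476 - (289 + 382*1070) = -5/5476 - (289 + 408740) = -5/5476 - 1*409029 = -5/5476 - 409029 = -2239842809/5476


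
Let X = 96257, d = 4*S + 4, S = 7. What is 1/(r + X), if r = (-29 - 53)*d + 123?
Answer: 1/93756 ≈ 1.0666e-5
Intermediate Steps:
d = 32 (d = 4*7 + 4 = 28 + 4 = 32)
r = -2501 (r = (-29 - 53)*32 + 123 = -82*32 + 123 = -2624 + 123 = -2501)
1/(r + X) = 1/(-2501 + 96257) = 1/93756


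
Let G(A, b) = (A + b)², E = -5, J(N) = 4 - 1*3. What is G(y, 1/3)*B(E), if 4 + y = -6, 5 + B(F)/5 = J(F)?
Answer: -16820/9 ≈ -1868.9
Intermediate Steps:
J(N) = 1 (J(N) = 4 - 3 = 1)
B(F) = -20 (B(F) = -25 + 5*1 = -25 + 5 = -20)
y = -10 (y = -4 - 6 = -10)
G(y, 1/3)*B(E) = (-10 + 1/3)²*(-20) = (-10 + ⅓)²*(-20) = (-29/3)²*(-20) = (841/9)*(-20) = -16820/9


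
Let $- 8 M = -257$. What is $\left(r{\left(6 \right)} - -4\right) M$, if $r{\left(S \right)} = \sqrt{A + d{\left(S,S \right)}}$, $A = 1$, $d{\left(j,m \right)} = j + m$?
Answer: $\frac{257}{2} + \frac{257 \sqrt{13}}{8} \approx 244.33$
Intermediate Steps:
$M = \frac{257}{8}$ ($M = \left(- \frac{1}{8}\right) \left(-257\right) = \frac{257}{8} \approx 32.125$)
$r{\left(S \right)} = \sqrt{1 + 2 S}$ ($r{\left(S \right)} = \sqrt{1 + \left(S + S\right)} = \sqrt{1 + 2 S}$)
$\left(r{\left(6 \right)} - -4\right) M = \left(\sqrt{1 + 2 \cdot 6} - -4\right) \frac{257}{8} = \left(\sqrt{1 + 12} + 4\right) \frac{257}{8} = \left(\sqrt{13} + 4\right) \frac{257}{8} = \left(4 + \sqrt{13}\right) \frac{257}{8} = \frac{257}{2} + \frac{257 \sqrt{13}}{8}$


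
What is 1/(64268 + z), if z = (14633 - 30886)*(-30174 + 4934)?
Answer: 1/410289988 ≈ 2.4373e-9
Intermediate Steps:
z = 410225720 (z = -16253*(-25240) = 410225720)
1/(64268 + z) = 1/(64268 + 410225720) = 1/410289988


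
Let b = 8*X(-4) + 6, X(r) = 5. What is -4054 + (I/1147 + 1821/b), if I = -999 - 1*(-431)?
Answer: -211834589/52762 ≈ -4014.9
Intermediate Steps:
I = -568 (I = -999 + 431 = -568)
b = 46 (b = 8*5 + 6 = 40 + 6 = 46)
-4054 + (I/1147 + 1821/b) = -4054 + (-568/1147 + 1821/46) = -4054 + 2062559/52762 = -211834589/52762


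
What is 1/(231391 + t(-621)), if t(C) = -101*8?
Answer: 1/230583 ≈ 4.3368e-6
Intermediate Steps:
t(C) = -808
1/(231391 + t(-621)) = 1/(231391 - 808) = 1/230583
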